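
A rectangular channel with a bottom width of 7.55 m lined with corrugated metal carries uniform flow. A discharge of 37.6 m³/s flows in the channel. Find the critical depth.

For a rectangular channel, critical depth y_c = (q²/g)^(1/3) where q = Q/b = 37.6/7.55 = 4.98 m²/s.
So y_c = (4.98²/9.81)^(1/3) = 1.36 m.

y_c = 1.36 m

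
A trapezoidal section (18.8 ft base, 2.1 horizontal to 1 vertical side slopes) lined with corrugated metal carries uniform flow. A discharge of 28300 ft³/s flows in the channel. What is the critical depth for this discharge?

y_c = 21.7 ft

At critical depth, Q² T / (g A³) = 1, i.e. A³/T = Q²/g = 28300²/32.2 = 24870000.
Try y = 16.4 ft: A³/T = 7592000 — low.
Try y = 24.8 ft: A³/T = 44170000 — high.
Try y = 21.7 ft: A³/T = 24790000 — ≈ 24870000.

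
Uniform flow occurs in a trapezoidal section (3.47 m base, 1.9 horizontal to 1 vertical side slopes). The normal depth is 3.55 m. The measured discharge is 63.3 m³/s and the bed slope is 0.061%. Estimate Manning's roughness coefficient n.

n = 0.022

With bottom width b = 3.47 m and side slope z = 1.9: A = (b + zy)y = (3.47 + 1.9×3.55)×3.55 = 36.26 m²; P = b + 2y√(1+z²) = 3.47 + 2×3.55×2.147 = 18.71 m.
Hydraulic radius R = A/P = 36.26/18.71 = 1.938 m.
Rearranging Manning's equation: n = (1/Q) A R^(2/3) S^(1/2) = (1/63.3) × 36.26 × 1.938^(2/3) × √0.00061 = 0.022.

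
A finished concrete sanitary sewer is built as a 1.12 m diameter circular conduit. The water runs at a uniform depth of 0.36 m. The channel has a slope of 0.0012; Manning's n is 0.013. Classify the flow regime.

subcritical

For a circular section of diameter D = 1.12 m at depth y = 0.36 m, the central angle is θ = 2 arccos(1 − 2y/D) = 2.411 rad. Then A = (D²/8)(θ − sin θ) = 0.2735 m² and P = Dθ/2 = 1.35 m.
Hydraulic radius R = A/P = 0.2735/1.35 = 0.2025 m.
V = (1/n) R^(2/3) √S = (1/0.013) × 0.2025^(2/3) × √0.0012 = 0.919 m/s. Hydraulic depth D_h = A/T = 0.2735/1.046 = 0.2614 m.
Froude number Fr = V/√(g·D_h) = 0.919/√(9.81×0.2614) = 0.574, which is less than 1, so the flow is subcritical.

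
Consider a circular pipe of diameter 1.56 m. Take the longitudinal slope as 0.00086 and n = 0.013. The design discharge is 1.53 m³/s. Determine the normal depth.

y_n = 0.93 m

Manning's equation rearranged: A R^(2/3) = nQ / (1·√S) = 0.013 × 1.53 / (√0.00086) = 0.6782.
At y = 0.661 m: A R^(2/3) = 0.3817 — low.
At y = 1.1 m: A R^(2/3) = 0.8624 — high.
At y = 0.93 m: A R^(2/3) = 0.6787 — close enough.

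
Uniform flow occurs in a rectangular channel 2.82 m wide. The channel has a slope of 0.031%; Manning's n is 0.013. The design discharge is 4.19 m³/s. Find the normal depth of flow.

Manning's equation rearranged: A R^(2/3) = nQ / (1·√S) = 0.013 × 4.19 / (√0.00031) = 3.094.
Trying y = 1.7 m: A R^(2/3) = 4.03 — high.
Trying y = 1.07 m: A R^(2/3) = 2.166 — low.
Trying y = 1.39 m: A R^(2/3) = 3.09 — close enough.

y_n = 1.39 m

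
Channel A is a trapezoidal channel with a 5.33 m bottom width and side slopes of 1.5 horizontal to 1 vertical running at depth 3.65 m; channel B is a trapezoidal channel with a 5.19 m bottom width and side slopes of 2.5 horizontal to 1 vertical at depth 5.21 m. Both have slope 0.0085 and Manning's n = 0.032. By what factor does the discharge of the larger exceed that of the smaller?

Channel A: With bottom width b = 5.33 m and side slope z = 1.5: A = (b + zy)y = (5.33 + 1.5×3.65)×3.65 = 39.44 m²; P = b + 2y√(1+z²) = 5.33 + 2×3.65×1.803 = 18.49 m. Hydraulic radius R = A/P = 39.44/18.49 = 2.133 m. Q_A = (1/0.032)·39.44·2.133^(2/3)·√0.0085 = 188.3 m³/s.
Channel B: With bottom width b = 5.19 m and side slope z = 2.5: A = (b + zy)y = (5.19 + 2.5×5.21)×5.21 = 94.9 m²; P = b + 2y√(1+z²) = 5.19 + 2×5.21×2.693 = 33.25 m. Hydraulic radius R = A/P = 94.9/33.25 = 2.854 m. Q_B = (1/0.032)·94.9·2.854^(2/3)·√0.0085 = 550.2 m³/s.
The larger discharge is 550.2 m³/s and the smaller is 188.3 m³/s; the ratio is 2.92.

2.92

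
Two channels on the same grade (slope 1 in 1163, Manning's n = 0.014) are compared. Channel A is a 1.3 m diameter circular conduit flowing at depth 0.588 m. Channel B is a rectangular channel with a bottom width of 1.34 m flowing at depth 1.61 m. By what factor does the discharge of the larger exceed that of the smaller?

4.97

Channel A: For a circular section of diameter D = 1.3 m at depth y = 0.588 m, the central angle is θ = 2 arccos(1 − 2y/D) = 2.951 rad. Then A = (D²/8)(θ − sin θ) = 0.5832 m² and P = Dθ/2 = 1.918 m. Hydraulic radius R = A/P = 0.5832/1.918 = 0.3041 m. Q_A = (1/0.014)·0.5832·0.3041^(2/3)·√0.0008598 = 0.5524 m³/s.
Channel B: Flow area A = b·y = 1.34 × 1.61 = 2.157 m². Wetted perimeter P = b + 2y = 1.34 + 2×1.61 = 4.56 m. Hydraulic radius R = A/P = 2.157/4.56 = 0.4731 m. Q_B = (1/0.014)·2.157·0.4731^(2/3)·√0.0008598 = 2.744 m³/s.
The larger discharge is 2.744 m³/s and the smaller is 0.5524 m³/s; the ratio is 4.97.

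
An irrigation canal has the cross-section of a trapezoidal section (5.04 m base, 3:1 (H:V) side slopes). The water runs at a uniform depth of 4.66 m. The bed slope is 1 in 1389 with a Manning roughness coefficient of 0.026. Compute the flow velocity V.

V = 1.94 m/s

With bottom width b = 5.04 m and side slope z = 3: A = (b + zy)y = (5.04 + 3×4.66)×4.66 = 88.63 m²; P = b + 2y√(1+z²) = 5.04 + 2×4.66×3.162 = 34.51 m.
Hydraulic radius R = A/P = 88.63/34.51 = 2.568 m.
From Manning's equation, V = (1/n) R^(2/3) S^(1/2) = (1/0.026) × 2.568^(2/3) × 0.0007199^(1/2) = 1.94 m/s.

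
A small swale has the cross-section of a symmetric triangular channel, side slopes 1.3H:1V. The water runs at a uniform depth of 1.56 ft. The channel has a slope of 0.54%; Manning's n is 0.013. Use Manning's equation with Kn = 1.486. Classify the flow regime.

supercritical

For a triangular section with side slope z = 1.3: A = zy² = 1.3×1.56² = 3.164 ft²; P = 2y√(1+z²) = 2×1.56×1.64 = 5.117 ft.
Hydraulic radius R = A/P = 3.164/5.117 = 0.6182 ft.
V = (1.486/n) R^(2/3) √S = (1.486/0.013) × 0.6182^(2/3) × √0.0054 = 6.096 ft/s. Hydraulic depth D_h = A/T = 3.164/4.056 = 0.78 ft.
Froude number Fr = V/√(g·D_h) = 6.096/√(32.2×0.78) = 1.22, which is greater than 1, so the flow is supercritical.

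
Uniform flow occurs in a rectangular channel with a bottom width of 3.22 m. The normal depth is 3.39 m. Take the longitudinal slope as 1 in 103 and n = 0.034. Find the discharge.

Flow area A = b·y = 3.22 × 3.39 = 10.92 m². Wetted perimeter P = b + 2y = 3.22 + 2×3.39 = 10 m.
Hydraulic radius R = A/P = 10.92/10 = 1.092 m.
Manning's equation: Q = (1/n) A R^(2/3) S^(1/2) = (1/0.034) × 10.92 × 1.092^(2/3) × 0.009709^(1/2) = 33.5 m³/s.

Q = 33.5 m³/s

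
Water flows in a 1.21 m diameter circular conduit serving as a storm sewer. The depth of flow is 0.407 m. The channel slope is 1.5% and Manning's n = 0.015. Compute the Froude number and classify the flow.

supercritical

For a circular section of diameter D = 1.21 m at depth y = 0.407 m, the central angle is θ = 2 arccos(1 − 2y/D) = 2.475 rad. Then A = (D²/8)(θ − sin θ) = 0.3397 m² and P = Dθ/2 = 1.497 m.
Hydraulic radius R = A/P = 0.3397/1.497 = 0.2269 m.
V = (1/n) R^(2/3) √S = (1/0.015) × 0.2269^(2/3) × √0.015 = 3.037 m/s. Hydraulic depth D_h = A/T = 0.3397/1.143 = 0.2971 m.
Froude number Fr = V/√(g·D_h) = 3.037/√(9.81×0.2971) = 1.78, which is greater than 1, so the flow is supercritical.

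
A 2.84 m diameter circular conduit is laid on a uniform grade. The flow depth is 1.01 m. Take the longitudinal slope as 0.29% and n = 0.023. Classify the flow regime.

For a circular section of diameter D = 2.84 m at depth y = 1.01 m, the central angle is θ = 2 arccos(1 − 2y/D) = 2.556 rad. Then A = (D²/8)(θ − sin θ) = 2.019 m² and P = Dθ/2 = 3.629 m.
Hydraulic radius R = A/P = 2.019/3.629 = 0.5564 m.
V = (1/n) R^(2/3) √S = (1/0.023) × 0.5564^(2/3) × √0.0029 = 1.584 m/s. Hydraulic depth D_h = A/T = 2.019/2.719 = 0.7427 m.
Froude number Fr = V/√(g·D_h) = 1.584/√(9.81×0.7427) = 0.587, which is less than 1, so the flow is subcritical.

subcritical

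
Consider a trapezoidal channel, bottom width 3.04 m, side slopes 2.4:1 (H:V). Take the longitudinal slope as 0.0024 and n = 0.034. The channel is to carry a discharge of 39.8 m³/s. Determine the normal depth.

y_n = 2.47 m

Manning's equation rearranged: A R^(2/3) = nQ / (1·√S) = 0.034 × 39.8 / (√0.0024) = 27.62.
At y = 3.15 m: A R^(2/3) = 47.92 — over.
At y = 1.87 m: A R^(2/3) = 15.03 — short.
At y = 2.47 m: A R^(2/3) = 27.65 — ≈ 27.62.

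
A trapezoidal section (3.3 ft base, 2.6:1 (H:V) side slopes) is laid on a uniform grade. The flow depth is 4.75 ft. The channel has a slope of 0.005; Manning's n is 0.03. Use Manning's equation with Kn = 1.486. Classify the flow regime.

With bottom width b = 3.3 ft and side slope z = 2.6: A = (b + zy)y = (3.3 + 2.6×4.75)×4.75 = 74.34 ft²; P = b + 2y√(1+z²) = 3.3 + 2×4.75×2.786 = 29.76 ft.
Hydraulic radius R = A/P = 74.34/29.76 = 2.498 ft.
V = (1.486/n) R^(2/3) √S = (1.486/0.03) × 2.498^(2/3) × √0.005 = 6.448 ft/s. Hydraulic depth D_h = A/T = 74.34/28 = 2.655 ft.
Froude number Fr = V/√(g·D_h) = 6.448/√(32.2×2.655) = 0.697, which is less than 1, so the flow is subcritical.

subcritical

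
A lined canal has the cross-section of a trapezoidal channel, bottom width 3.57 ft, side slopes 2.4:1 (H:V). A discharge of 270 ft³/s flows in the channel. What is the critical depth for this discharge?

At critical depth, Q² T / (g A³) = 1, i.e. A³/T = Q²/g = 270²/32.2 = 2264.
Try y = 3.73 ft: A³/T = 4745 — over.
Try y = 2.35 ft: A³/T = 682.7 — short.
Try y = 3.14 ft: A³/T = 2275 — close enough.

y_c = 3.14 ft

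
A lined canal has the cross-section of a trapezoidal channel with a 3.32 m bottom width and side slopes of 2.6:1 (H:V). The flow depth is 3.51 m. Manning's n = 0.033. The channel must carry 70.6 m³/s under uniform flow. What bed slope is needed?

S = 0.0012

With bottom width b = 3.32 m and side slope z = 2.6: A = (b + zy)y = (3.32 + 2.6×3.51)×3.51 = 43.69 m²; P = b + 2y√(1+z²) = 3.32 + 2×3.51×2.786 = 22.88 m.
Hydraulic radius R = A/P = 43.69/22.88 = 1.91 m.
From Manning's equation, S = [nQ / (1 A R^(2/3))]² = [0.033 × 70.6 / (1 × 43.69 × 1.91^(2/3))]² = 0.0012.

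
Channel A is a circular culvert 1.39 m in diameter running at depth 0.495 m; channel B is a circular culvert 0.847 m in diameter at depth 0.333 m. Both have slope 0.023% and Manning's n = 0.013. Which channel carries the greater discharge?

Channel A: For a circular section of diameter D = 1.39 m at depth y = 0.495 m, the central angle is θ = 2 arccos(1 − 2y/D) = 2.558 rad. Then A = (D²/8)(θ − sin θ) = 0.4846 m² and P = Dθ/2 = 1.778 m. Hydraulic radius R = A/P = 0.4846/1.778 = 0.2726 m. Q_A = (1/0.013)·0.4846·0.2726^(2/3)·√0.00023 = 0.2377 m³/s.
Channel B: For a circular section of diameter D = 0.847 m at depth y = 0.333 m, the central angle is θ = 2 arccos(1 − 2y/D) = 2.711 rad. Then A = (D²/8)(θ − sin θ) = 0.2057 m² and P = Dθ/2 = 1.148 m. Hydraulic radius R = A/P = 0.2057/1.148 = 0.1791 m. Q_B = (1/0.013)·0.2057·0.1791^(2/3)·√0.00023 = 0.07624 m³/s.
Q_A = 0.2377 m³/s vs Q_B = 0.07624 m³/s, so channel A carries more.

channel A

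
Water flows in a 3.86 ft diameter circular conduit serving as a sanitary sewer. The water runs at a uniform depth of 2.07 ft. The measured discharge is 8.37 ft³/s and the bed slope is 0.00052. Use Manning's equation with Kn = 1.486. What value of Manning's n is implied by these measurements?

n = 0.026

For a circular section of diameter D = 3.86 ft at depth y = 2.07 ft, the central angle is θ = 2 arccos(1 − 2y/D) = 3.287 rad. Then A = (D²/8)(θ − sin θ) = 6.391 ft² and P = Dθ/2 = 6.344 ft.
Hydraulic radius R = A/P = 6.391/6.344 = 1.007 ft.
Rearranging Manning's equation: n = (1.486/Q) A R^(2/3) S^(1/2) = (1.486/8.37) × 6.391 × 1.007^(2/3) × √0.00052 = 0.026.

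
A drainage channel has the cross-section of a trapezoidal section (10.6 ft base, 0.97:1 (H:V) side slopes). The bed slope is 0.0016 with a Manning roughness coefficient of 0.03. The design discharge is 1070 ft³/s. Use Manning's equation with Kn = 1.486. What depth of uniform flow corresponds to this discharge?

Manning's equation rearranged: A R^(2/3) = nQ / (1.486·√S) = 0.03 × 1070 / (1.486 × √0.0016) = 540.
Try y = 8.23 ft: A R^(2/3) = 420.6 — short.
Try y = 11.3 ft: A R^(2/3) = 785.5 — over.
Try y = 9.36 ft: A R^(2/3) = 540.2 — ≈ 540.

y_n = 9.36 ft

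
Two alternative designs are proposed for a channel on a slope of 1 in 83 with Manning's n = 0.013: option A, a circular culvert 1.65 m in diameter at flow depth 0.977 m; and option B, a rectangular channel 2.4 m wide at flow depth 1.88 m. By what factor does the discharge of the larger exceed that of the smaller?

Channel A: For a circular section of diameter D = 1.65 m at depth y = 0.977 m, the central angle is θ = 2 arccos(1 − 2y/D) = 3.512 rad. Then A = (D²/8)(θ − sin θ) = 1.318 m² and P = Dθ/2 = 2.898 m. Hydraulic radius R = A/P = 1.318/2.898 = 0.455 m. Q_A = (1/0.013)·1.318·0.455^(2/3)·√0.01205 = 6.586 m³/s.
Channel B: Flow area A = b·y = 2.4 × 1.88 = 4.512 m². Wetted perimeter P = b + 2y = 2.4 + 2×1.88 = 6.16 m. Hydraulic radius R = A/P = 4.512/6.16 = 0.7325 m. Q_B = (1/0.013)·4.512·0.7325^(2/3)·√0.01205 = 30.96 m³/s.
The larger discharge is 30.96 m³/s and the smaller is 6.586 m³/s; the ratio is 4.7.

4.7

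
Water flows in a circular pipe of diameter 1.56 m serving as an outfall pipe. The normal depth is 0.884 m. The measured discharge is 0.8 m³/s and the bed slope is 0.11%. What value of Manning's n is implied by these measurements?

n = 0.026

For a circular section of diameter D = 1.56 m at depth y = 0.884 m, the central angle is θ = 2 arccos(1 − 2y/D) = 3.409 rad. Then A = (D²/8)(θ − sin θ) = 1.117 m² and P = Dθ/2 = 2.659 m.
Hydraulic radius R = A/P = 1.117/2.659 = 0.4202 m.
Rearranging Manning's equation: n = (1/Q) A R^(2/3) S^(1/2) = (1/0.8) × 1.117 × 0.4202^(2/3) × √0.0011 = 0.026.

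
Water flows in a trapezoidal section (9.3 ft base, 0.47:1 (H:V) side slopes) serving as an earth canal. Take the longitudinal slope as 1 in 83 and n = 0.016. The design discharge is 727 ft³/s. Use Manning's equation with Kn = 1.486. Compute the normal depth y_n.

y_n = 3.68 ft

Manning's equation rearranged: A R^(2/3) = nQ / (1.486·√S) = 0.016 × 727 / (1.486 × √0.01205) = 71.31.
At y = 4.7 ft: A R^(2/3) = 106.1 — too large.
At y = 3.68 ft: A R^(2/3) = 71.3 — matches.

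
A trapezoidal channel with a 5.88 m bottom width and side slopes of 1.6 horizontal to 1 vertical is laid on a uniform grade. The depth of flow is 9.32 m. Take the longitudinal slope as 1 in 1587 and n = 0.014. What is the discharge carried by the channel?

With bottom width b = 5.88 m and side slope z = 1.6: A = (b + zy)y = (5.88 + 1.6×9.32)×9.32 = 193.8 m²; P = b + 2y√(1+z²) = 5.88 + 2×9.32×1.887 = 41.05 m.
Hydraulic radius R = A/P = 193.8/41.05 = 4.721 m.
Manning's equation: Q = (1/n) A R^(2/3) S^(1/2) = (1/0.014) × 193.8 × 4.721^(2/3) × 0.0006301^(1/2) = 978 m³/s.

Q = 978 m³/s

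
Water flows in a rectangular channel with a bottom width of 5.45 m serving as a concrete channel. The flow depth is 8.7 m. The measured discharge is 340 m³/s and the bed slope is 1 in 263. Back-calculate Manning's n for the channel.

Flow area A = b·y = 5.45 × 8.7 = 47.41 m². Wetted perimeter P = b + 2y = 5.45 + 2×8.7 = 22.85 m.
Hydraulic radius R = A/P = 47.41/22.85 = 2.075 m.
Rearranging Manning's equation: n = (1/Q) A R^(2/3) S^(1/2) = (1/340) × 47.41 × 2.075^(2/3) × √0.003802 = 0.014.

n = 0.014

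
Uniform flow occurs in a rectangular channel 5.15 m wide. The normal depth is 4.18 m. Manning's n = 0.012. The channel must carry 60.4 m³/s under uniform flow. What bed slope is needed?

S = 0.000609

Flow area A = b·y = 5.15 × 4.18 = 21.53 m². Wetted perimeter P = b + 2y = 5.15 + 2×4.18 = 13.51 m.
Hydraulic radius R = A/P = 21.53/13.51 = 1.593 m.
From Manning's equation, S = [nQ / (1 A R^(2/3))]² = [0.012 × 60.4 / (1 × 21.53 × 1.593^(2/3))]² = 0.000609.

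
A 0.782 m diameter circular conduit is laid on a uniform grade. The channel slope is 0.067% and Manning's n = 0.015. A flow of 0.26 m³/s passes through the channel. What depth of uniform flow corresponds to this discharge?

y_n = 0.597 m

Manning's equation rearranged: A R^(2/3) = nQ / (1·√S) = 0.015 × 0.26 / (√0.00067) = 0.1507.
Try y = 0.479 m: A R^(2/3) = 0.1122 — short.
Try y = 0.706 m: A R^(2/3) = 0.1726 — over.
Try y = 0.597 m: A R^(2/3) = 0.1505 — ≈ 0.1507.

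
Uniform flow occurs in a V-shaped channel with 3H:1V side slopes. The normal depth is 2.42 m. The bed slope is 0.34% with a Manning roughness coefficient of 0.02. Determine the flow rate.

Q = 56.2 m³/s

For a triangular section with side slope z = 3: A = zy² = 3×2.42² = 17.57 m²; P = 2y√(1+z²) = 2×2.42×3.162 = 15.31 m.
Hydraulic radius R = A/P = 17.57/15.31 = 1.148 m.
Manning's equation: Q = (1/n) A R^(2/3) S^(1/2) = (1/0.02) × 17.57 × 1.148^(2/3) × 0.0034^(1/2) = 56.2 m³/s.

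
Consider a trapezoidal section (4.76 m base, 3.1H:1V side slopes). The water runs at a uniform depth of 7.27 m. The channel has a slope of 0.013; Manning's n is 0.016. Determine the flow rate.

Q = 3450 m³/s

With bottom width b = 4.76 m and side slope z = 3.1: A = (b + zy)y = (4.76 + 3.1×7.27)×7.27 = 198.4 m²; P = b + 2y√(1+z²) = 4.76 + 2×7.27×3.257 = 52.12 m.
Hydraulic radius R = A/P = 198.4/52.12 = 3.807 m.
Manning's equation: Q = (1/n) A R^(2/3) S^(1/2) = (1/0.016) × 198.4 × 3.807^(2/3) × 0.013^(1/2) = 3450 m³/s.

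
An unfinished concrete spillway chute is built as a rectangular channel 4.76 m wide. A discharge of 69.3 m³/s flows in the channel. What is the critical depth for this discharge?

y_c = 2.79 m

For a rectangular channel, critical depth y_c = (q²/g)^(1/3) where q = Q/b = 69.3/4.76 = 14.56 m²/s.
So y_c = (14.56²/9.81)^(1/3) = 2.79 m.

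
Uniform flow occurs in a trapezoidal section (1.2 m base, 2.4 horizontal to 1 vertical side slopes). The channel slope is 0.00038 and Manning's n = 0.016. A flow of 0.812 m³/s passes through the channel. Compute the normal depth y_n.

y_n = 0.546 m

Manning's equation rearranged: A R^(2/3) = nQ / (1·√S) = 0.016 × 0.812 / (√0.00038) = 0.6665.
At y = 0.45 m: A R^(2/3) = 0.4493 — too small.
At y = 0.618 m: A R^(2/3) = 0.8634 — too large.
At y = 0.546 m: A R^(2/3) = 0.6669 — close enough.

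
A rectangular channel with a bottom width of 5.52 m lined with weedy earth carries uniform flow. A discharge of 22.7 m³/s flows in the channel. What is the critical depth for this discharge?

y_c = 1.2 m

For a rectangular channel, critical depth y_c = (q²/g)^(1/3) where q = Q/b = 22.7/5.52 = 4.112 m²/s.
So y_c = (4.112²/9.81)^(1/3) = 1.2 m.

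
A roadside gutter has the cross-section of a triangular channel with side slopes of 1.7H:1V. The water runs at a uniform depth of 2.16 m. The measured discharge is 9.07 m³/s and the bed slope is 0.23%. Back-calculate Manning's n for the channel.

n = 0.04

For a triangular section with side slope z = 1.7: A = zy² = 1.7×2.16² = 7.932 m²; P = 2y√(1+z²) = 2×2.16×1.972 = 8.52 m.
Hydraulic radius R = A/P = 7.932/8.52 = 0.9309 m.
Rearranging Manning's equation: n = (1/Q) A R^(2/3) S^(1/2) = (1/9.07) × 7.932 × 0.9309^(2/3) × √0.0023 = 0.04.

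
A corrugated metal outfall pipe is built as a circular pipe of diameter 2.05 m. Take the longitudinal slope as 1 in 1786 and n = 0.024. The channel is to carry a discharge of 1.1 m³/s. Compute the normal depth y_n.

Manning's equation rearranged: A R^(2/3) = nQ / (1·√S) = 0.024 × 1.1 / (√0.0005599) = 1.116.
Try y = 0.795 m: A R^(2/3) = 0.673 — too small.
Try y = 1.06 m: A R^(2/3) = 1.118 — matches.

y_n = 1.06 m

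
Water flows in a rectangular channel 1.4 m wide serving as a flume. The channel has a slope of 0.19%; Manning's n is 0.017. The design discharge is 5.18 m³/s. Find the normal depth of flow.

y_n = 2.2 m

Manning's equation rearranged: A R^(2/3) = nQ / (1·√S) = 0.017 × 5.18 / (√0.0019) = 2.02.
Try y = 1.95 m: A R^(2/3) = 1.754 — low.
Try y = 2.64 m: A R^(2/3) = 2.491 — high.
Try y = 2.2 m: A R^(2/3) = 2.02 — close enough.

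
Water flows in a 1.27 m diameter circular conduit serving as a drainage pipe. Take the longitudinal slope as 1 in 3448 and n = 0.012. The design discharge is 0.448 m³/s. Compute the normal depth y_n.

Manning's equation rearranged: A R^(2/3) = nQ / (1·√S) = 0.012 × 0.448 / (√0.00029) = 0.3157.
At y = 0.798 m: A R^(2/3) = 0.4245 — too large.
At y = 0.501 m: A R^(2/3) = 0.1937 — too small.
At y = 0.661 m: A R^(2/3) = 0.3154 — matches.

y_n = 0.661 m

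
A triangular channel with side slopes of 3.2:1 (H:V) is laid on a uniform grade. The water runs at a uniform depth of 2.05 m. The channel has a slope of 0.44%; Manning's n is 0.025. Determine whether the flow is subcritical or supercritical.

For a triangular section with side slope z = 3.2: A = zy² = 3.2×2.05² = 13.45 m²; P = 2y√(1+z²) = 2×2.05×3.353 = 13.75 m.
Hydraulic radius R = A/P = 13.45/13.75 = 0.9783 m.
V = (1/n) R^(2/3) √S = (1/0.025) × 0.9783^(2/3) × √0.0044 = 2.615 m/s. Hydraulic depth D_h = A/T = 13.45/13.12 = 1.025 m.
Froude number Fr = V/√(g·D_h) = 2.615/√(9.81×1.025) = 0.825, which is less than 1, so the flow is subcritical.

subcritical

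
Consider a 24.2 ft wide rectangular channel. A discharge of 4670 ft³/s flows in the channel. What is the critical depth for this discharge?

y_c = 10.5 ft

For a rectangular channel, critical depth y_c = (q²/g)^(1/3) where q = Q/b = 4670/24.2 = 193 ft²/s.
So y_c = (193²/32.2)^(1/3) = 10.5 ft.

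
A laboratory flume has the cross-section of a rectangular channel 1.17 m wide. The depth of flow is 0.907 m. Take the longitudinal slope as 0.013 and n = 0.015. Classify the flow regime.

supercritical

Flow area A = b·y = 1.17 × 0.907 = 1.061 m². Wetted perimeter P = b + 2y = 1.17 + 2×0.907 = 2.984 m.
Hydraulic radius R = A/P = 1.061/2.984 = 0.3556 m.
V = (1/n) R^(2/3) √S = (1/0.015) × 0.3556^(2/3) × √0.013 = 3.815 m/s. Hydraulic depth D_h = A/T = 1.061/1.17 = 0.907 m.
Froude number Fr = V/√(g·D_h) = 3.815/√(9.81×0.907) = 1.28, which is greater than 1, so the flow is supercritical.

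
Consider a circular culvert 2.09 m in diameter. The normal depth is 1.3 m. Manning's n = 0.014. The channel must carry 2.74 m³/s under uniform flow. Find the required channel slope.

S = 0.00059

For a circular section of diameter D = 2.09 m at depth y = 1.3 m, the central angle is θ = 2 arccos(1 − 2y/D) = 3.635 rad. Then A = (D²/8)(θ − sin θ) = 2.243 m² and P = Dθ/2 = 3.798 m.
Hydraulic radius R = A/P = 2.243/3.798 = 0.5905 m.
From Manning's equation, S = [nQ / (1 A R^(2/3))]² = [0.014 × 2.74 / (1 × 2.243 × 0.5905^(2/3))]² = 0.00059.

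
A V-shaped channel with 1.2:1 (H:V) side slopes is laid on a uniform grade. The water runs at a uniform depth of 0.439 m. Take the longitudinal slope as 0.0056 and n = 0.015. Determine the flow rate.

For a triangular section with side slope z = 1.2: A = zy² = 1.2×0.439² = 0.2313 m²; P = 2y√(1+z²) = 2×0.439×1.562 = 1.371 m.
Hydraulic radius R = A/P = 0.2313/1.371 = 0.1686 m.
Manning's equation: Q = (1/n) A R^(2/3) S^(1/2) = (1/0.015) × 0.2313 × 0.1686^(2/3) × 0.0056^(1/2) = 0.352 m³/s.

Q = 0.352 m³/s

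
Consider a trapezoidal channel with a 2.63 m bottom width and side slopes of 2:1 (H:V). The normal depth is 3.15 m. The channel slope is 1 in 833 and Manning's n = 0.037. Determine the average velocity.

With bottom width b = 2.63 m and side slope z = 2: A = (b + zy)y = (2.63 + 2×3.15)×3.15 = 28.13 m²; P = b + 2y√(1+z²) = 2.63 + 2×3.15×2.236 = 16.72 m.
Hydraulic radius R = A/P = 28.13/16.72 = 1.683 m.
From Manning's equation, V = (1/n) R^(2/3) S^(1/2) = (1/0.037) × 1.683^(2/3) × 0.0012^(1/2) = 1.32 m/s.

V = 1.32 m/s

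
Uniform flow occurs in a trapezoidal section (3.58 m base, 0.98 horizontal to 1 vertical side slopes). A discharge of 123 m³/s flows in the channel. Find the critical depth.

At critical depth, Q² T / (g A³) = 1, i.e. A³/T = Q²/g = 123²/9.81 = 1542.
At y = 4.19 m: A³/T = 2833 — high.
At y = 3.58 m: A³/T = 1542 — matches.

y_c = 3.58 m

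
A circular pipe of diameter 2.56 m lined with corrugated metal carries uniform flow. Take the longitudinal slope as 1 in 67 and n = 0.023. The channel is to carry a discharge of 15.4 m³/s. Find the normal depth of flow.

Manning's equation rearranged: A R^(2/3) = nQ / (1·√S) = 0.023 × 15.4 / (√0.01493) = 2.899.
At y = 2.06 m: A R^(2/3) = 3.758 — over.
At y = 1.67 m: A R^(2/3) = 2.906 — ≈ 2.899.

y_n = 1.67 m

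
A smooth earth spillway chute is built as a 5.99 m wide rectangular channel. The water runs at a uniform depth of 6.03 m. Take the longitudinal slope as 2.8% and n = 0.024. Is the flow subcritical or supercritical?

supercritical

Flow area A = b·y = 5.99 × 6.03 = 36.12 m². Wetted perimeter P = b + 2y = 5.99 + 2×6.03 = 18.05 m.
Hydraulic radius R = A/P = 36.12/18.05 = 2.001 m.
V = (1/n) R^(2/3) √S = (1/0.024) × 2.001^(2/3) × √0.028 = 11.07 m/s. Hydraulic depth D_h = A/T = 36.12/5.99 = 6.03 m.
Froude number Fr = V/√(g·D_h) = 11.07/√(9.81×6.03) = 1.44, which is greater than 1, so the flow is supercritical.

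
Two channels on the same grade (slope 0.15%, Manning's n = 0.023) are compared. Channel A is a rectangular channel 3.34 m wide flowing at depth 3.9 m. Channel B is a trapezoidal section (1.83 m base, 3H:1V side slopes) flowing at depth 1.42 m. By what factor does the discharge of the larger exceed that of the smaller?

1.94

Channel A: Flow area A = b·y = 3.34 × 3.9 = 13.03 m². Wetted perimeter P = b + 2y = 3.34 + 2×3.9 = 11.14 m. Hydraulic radius R = A/P = 13.03/11.14 = 1.169 m. Q_A = (1/0.023)·13.03·1.169^(2/3)·√0.0015 = 24.35 m³/s.
Channel B: With bottom width b = 1.83 m and side slope z = 3: A = (b + zy)y = (1.83 + 3×1.42)×1.42 = 8.648 m²; P = b + 2y√(1+z²) = 1.83 + 2×1.42×3.162 = 10.81 m. Hydraulic radius R = A/P = 8.648/10.81 = 0.7999 m. Q_B = (1/0.023)·8.648·0.7999^(2/3)·√0.0015 = 12.55 m³/s.
The larger discharge is 24.35 m³/s and the smaller is 12.55 m³/s; the ratio is 1.94.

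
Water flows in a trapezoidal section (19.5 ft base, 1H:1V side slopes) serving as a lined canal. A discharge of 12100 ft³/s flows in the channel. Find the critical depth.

y_c = 17.1 ft

At critical depth, Q² T / (g A³) = 1, i.e. A³/T = Q²/g = 12100²/32.2 = 4547000.
At y = 18.6 ft: A³/T = 6277000 — over.
At y = 17.1 ft: A³/T = 4565000 — close enough.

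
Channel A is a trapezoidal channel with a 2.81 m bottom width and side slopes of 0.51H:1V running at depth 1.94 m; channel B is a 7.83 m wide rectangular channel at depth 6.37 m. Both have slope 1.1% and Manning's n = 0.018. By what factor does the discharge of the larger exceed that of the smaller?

12

Channel A: With bottom width b = 2.81 m and side slope z = 0.51: A = (b + zy)y = (2.81 + 0.51×1.94)×1.94 = 7.371 m²; P = b + 2y√(1+z²) = 2.81 + 2×1.94×1.123 = 7.165 m. Hydraulic radius R = A/P = 7.371/7.165 = 1.029 m. Q_A = (1/0.018)·7.371·1.029^(2/3)·√0.011 = 43.76 m³/s.
Channel B: Flow area A = b·y = 7.83 × 6.37 = 49.88 m². Wetted perimeter P = b + 2y = 7.83 + 2×6.37 = 20.57 m. Hydraulic radius R = A/P = 49.88/20.57 = 2.425 m. Q_B = (1/0.018)·49.88·2.425^(2/3)·√0.011 = 524.5 m³/s.
The larger discharge is 524.5 m³/s and the smaller is 43.76 m³/s; the ratio is 12.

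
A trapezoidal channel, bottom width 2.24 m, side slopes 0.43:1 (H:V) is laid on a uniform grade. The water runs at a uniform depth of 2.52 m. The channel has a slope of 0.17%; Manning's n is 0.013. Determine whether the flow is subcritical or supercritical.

subcritical

With bottom width b = 2.24 m and side slope z = 0.43: A = (b + zy)y = (2.24 + 0.43×2.52)×2.52 = 8.375 m²; P = b + 2y√(1+z²) = 2.24 + 2×2.52×1.089 = 7.726 m.
Hydraulic radius R = A/P = 8.375/7.726 = 1.084 m.
V = (1/n) R^(2/3) √S = (1/0.013) × 1.084^(2/3) × √0.0017 = 3.347 m/s. Hydraulic depth D_h = A/T = 8.375/4.407 = 1.9 m.
Froude number Fr = V/√(g·D_h) = 3.347/√(9.81×1.9) = 0.775, which is less than 1, so the flow is subcritical.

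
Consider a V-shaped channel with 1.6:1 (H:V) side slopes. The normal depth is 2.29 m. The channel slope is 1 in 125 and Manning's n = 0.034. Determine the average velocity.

For a triangular section with side slope z = 1.6: A = zy² = 1.6×2.29² = 8.391 m²; P = 2y√(1+z²) = 2×2.29×1.887 = 8.642 m.
Hydraulic radius R = A/P = 8.391/8.642 = 0.971 m.
From Manning's equation, V = (1/n) R^(2/3) S^(1/2) = (1/0.034) × 0.971^(2/3) × 0.008^(1/2) = 2.58 m/s.

V = 2.58 m/s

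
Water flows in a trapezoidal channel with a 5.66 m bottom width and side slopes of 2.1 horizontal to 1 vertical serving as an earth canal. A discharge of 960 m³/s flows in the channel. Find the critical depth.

At critical depth, Q² T / (g A³) = 1, i.e. A³/T = Q²/g = 960²/9.81 = 93940.
At y = 4.97 m: A³/T = 19300 — short.
At y = 7.21 m: A³/T = 93850 — close enough.

y_c = 7.21 m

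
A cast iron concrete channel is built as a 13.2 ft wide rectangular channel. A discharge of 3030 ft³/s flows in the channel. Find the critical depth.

For a rectangular channel, critical depth y_c = (q²/g)^(1/3) where q = Q/b = 3030/13.2 = 229.5 ft²/s.
So y_c = (229.5²/32.2)^(1/3) = 11.8 ft.

y_c = 11.8 ft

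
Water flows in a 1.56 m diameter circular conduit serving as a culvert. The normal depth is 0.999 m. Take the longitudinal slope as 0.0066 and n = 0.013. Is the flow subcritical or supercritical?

supercritical

For a circular section of diameter D = 1.56 m at depth y = 0.999 m, the central angle is θ = 2 arccos(1 − 2y/D) = 3.711 rad. Then A = (D²/8)(θ − sin θ) = 1.293 m² and P = Dθ/2 = 2.894 m.
Hydraulic radius R = A/P = 1.293/2.894 = 0.4466 m.
V = (1/n) R^(2/3) √S = (1/0.013) × 0.4466^(2/3) × √0.0066 = 3.651 m/s. Hydraulic depth D_h = A/T = 1.293/1.497 = 0.8634 m.
Froude number Fr = V/√(g·D_h) = 3.651/√(9.81×0.8634) = 1.25, which is greater than 1, so the flow is supercritical.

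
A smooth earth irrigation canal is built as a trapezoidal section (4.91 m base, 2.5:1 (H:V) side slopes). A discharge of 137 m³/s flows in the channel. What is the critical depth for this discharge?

At critical depth, Q² T / (g A³) = 1, i.e. A³/T = Q²/g = 137²/9.81 = 1913.
Trying y = 3.09 m: A³/T = 2923 — over.
Trying y = 2.39 m: A³/T = 1044 — short.
Trying y = 2.78 m: A³/T = 1905 — close enough.

y_c = 2.78 m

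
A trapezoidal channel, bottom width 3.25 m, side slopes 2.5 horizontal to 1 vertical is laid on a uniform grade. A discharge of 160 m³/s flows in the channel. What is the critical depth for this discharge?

At critical depth, Q² T / (g A³) = 1, i.e. A³/T = Q²/g = 160²/9.81 = 2610.
Trying y = 3.62 m: A³/T = 4135 — high.
Trying y = 3.26 m: A³/T = 2626 — close enough.

y_c = 3.26 m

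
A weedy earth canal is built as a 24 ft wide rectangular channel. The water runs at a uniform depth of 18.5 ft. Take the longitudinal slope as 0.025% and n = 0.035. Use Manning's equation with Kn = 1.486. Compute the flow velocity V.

Flow area A = b·y = 24 × 18.5 = 444 ft². Wetted perimeter P = b + 2y = 24 + 2×18.5 = 61 ft.
Hydraulic radius R = A/P = 444/61 = 7.279 ft.
From Manning's equation, V = (1.486/n) R^(2/3) S^(1/2) = (1.486/0.035) × 7.279^(2/3) × 0.00025^(1/2) = 2.52 ft/s.

V = 2.52 ft/s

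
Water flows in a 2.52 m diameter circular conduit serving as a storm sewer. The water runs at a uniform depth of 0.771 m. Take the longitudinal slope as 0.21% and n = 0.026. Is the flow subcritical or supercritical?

For a circular section of diameter D = 2.52 m at depth y = 0.771 m, the central angle is θ = 2 arccos(1 − 2y/D) = 2.344 rad. Then A = (D²/8)(θ − sin θ) = 1.293 m² and P = Dθ/2 = 2.954 m.
Hydraulic radius R = A/P = 1.293/2.954 = 0.4378 m.
V = (1/n) R^(2/3) √S = (1/0.026) × 0.4378^(2/3) × √0.0021 = 1.016 m/s. Hydraulic depth D_h = A/T = 1.293/2.322 = 0.5568 m.
Froude number Fr = V/√(g·D_h) = 1.016/√(9.81×0.5568) = 0.435, which is less than 1, so the flow is subcritical.

subcritical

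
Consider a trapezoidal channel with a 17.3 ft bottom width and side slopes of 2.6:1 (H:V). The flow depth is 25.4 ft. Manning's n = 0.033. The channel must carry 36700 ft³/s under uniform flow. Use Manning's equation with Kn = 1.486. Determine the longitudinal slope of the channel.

With bottom width b = 17.3 ft and side slope z = 2.6: A = (b + zy)y = (17.3 + 2.6×25.4)×25.4 = 2117 ft²; P = b + 2y√(1+z²) = 17.3 + 2×25.4×2.786 = 158.8 ft.
Hydraulic radius R = A/P = 2117/158.8 = 13.33 ft.
From Manning's equation, S = [nQ / (1.486 A R^(2/3))]² = [0.033 × 36700 / (1.486 × 2117 × 13.33^(2/3))]² = 0.00469.

S = 0.00469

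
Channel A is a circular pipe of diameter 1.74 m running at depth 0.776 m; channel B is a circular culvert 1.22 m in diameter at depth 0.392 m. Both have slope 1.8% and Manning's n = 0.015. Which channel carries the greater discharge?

Channel A: For a circular section of diameter D = 1.74 m at depth y = 0.776 m, the central angle is θ = 2 arccos(1 − 2y/D) = 2.925 rad. Then A = (D²/8)(θ − sin θ) = 1.026 m² and P = Dθ/2 = 2.545 m. Hydraulic radius R = A/P = 1.026/2.545 = 0.4031 m. Q_A = (1/0.015)·1.026·0.4031^(2/3)·√0.018 = 5.006 m³/s.
Channel B: For a circular section of diameter D = 1.22 m at depth y = 0.392 m, the central angle is θ = 2 arccos(1 − 2y/D) = 2.411 rad. Then A = (D²/8)(θ − sin θ) = 0.3243 m² and P = Dθ/2 = 1.471 m. Hydraulic radius R = A/P = 0.3243/1.471 = 0.2205 m. Q_B = (1/0.015)·0.3243·0.2205^(2/3)·√0.018 = 1.059 m³/s.
Q_A = 5.006 m³/s vs Q_B = 1.059 m³/s, so channel A carries more.

channel A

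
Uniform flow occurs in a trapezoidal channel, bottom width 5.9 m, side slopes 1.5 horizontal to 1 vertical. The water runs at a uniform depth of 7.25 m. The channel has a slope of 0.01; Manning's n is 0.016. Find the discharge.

Q = 1850 m³/s

With bottom width b = 5.9 m and side slope z = 1.5: A = (b + zy)y = (5.9 + 1.5×7.25)×7.25 = 121.6 m²; P = b + 2y√(1+z²) = 5.9 + 2×7.25×1.803 = 32.04 m.
Hydraulic radius R = A/P = 121.6/32.04 = 3.796 m.
Manning's equation: Q = (1/n) A R^(2/3) S^(1/2) = (1/0.016) × 121.6 × 3.796^(2/3) × 0.01^(1/2) = 1850 m³/s.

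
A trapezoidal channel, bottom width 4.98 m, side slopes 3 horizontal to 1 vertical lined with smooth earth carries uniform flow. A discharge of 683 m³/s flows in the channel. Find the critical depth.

y_c = 5.61 m

At critical depth, Q² T / (g A³) = 1, i.e. A³/T = Q²/g = 683²/9.81 = 47550.
Try y = 6.14 m: A³/T = 70920 — over.
Try y = 4.05 m: A³/T = 11400 — short.
Try y = 5.61 m: A³/T = 47400 — close enough.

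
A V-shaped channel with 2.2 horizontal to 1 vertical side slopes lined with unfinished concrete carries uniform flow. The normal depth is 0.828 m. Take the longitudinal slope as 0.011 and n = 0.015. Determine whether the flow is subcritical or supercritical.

supercritical

For a triangular section with side slope z = 2.2: A = zy² = 2.2×0.828² = 1.508 m²; P = 2y√(1+z²) = 2×0.828×2.417 = 4.002 m.
Hydraulic radius R = A/P = 1.508/4.002 = 0.3769 m.
V = (1/n) R^(2/3) √S = (1/0.015) × 0.3769^(2/3) × √0.011 = 3.648 m/s. Hydraulic depth D_h = A/T = 1.508/3.643 = 0.414 m.
Froude number Fr = V/√(g·D_h) = 3.648/√(9.81×0.414) = 1.81, which is greater than 1, so the flow is supercritical.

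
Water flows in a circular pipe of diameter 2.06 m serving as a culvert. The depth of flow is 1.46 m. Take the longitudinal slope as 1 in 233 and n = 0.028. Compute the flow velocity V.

For a circular section of diameter D = 2.06 m at depth y = 1.46 m, the central angle is θ = 2 arccos(1 − 2y/D) = 4.003 rad. Then A = (D²/8)(θ − sin θ) = 2.526 m² and P = Dθ/2 = 4.123 m.
Hydraulic radius R = A/P = 2.526/4.123 = 0.6126 m.
From Manning's equation, V = (1/n) R^(2/3) S^(1/2) = (1/0.028) × 0.6126^(2/3) × 0.004292^(1/2) = 1.69 m/s.

V = 1.69 m/s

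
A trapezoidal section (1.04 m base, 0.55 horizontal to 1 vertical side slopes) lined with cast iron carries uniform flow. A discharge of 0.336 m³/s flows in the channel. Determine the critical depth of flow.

y_c = 0.212 m

At critical depth, Q² T / (g A³) = 1, i.e. A³/T = Q²/g = 0.336²/9.81 = 0.01151.
Try y = 0.188 m: A³/T = 0.007967 — short.
Try y = 0.266 m: A³/T = 0.02358 — over.
Try y = 0.212 m: A³/T = 0.01158 — close enough.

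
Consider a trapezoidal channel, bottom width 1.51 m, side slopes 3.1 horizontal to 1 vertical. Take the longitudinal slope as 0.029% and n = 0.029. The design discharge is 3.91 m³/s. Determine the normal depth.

y_n = 1.38 m

Manning's equation rearranged: A R^(2/3) = nQ / (1·√S) = 0.029 × 3.91 / (√0.00029) = 6.658.
At y = 1.63 m: A R^(2/3) = 9.839 — high.
At y = 1.19 m: A R^(2/3) = 4.727 — low.
At y = 1.38 m: A R^(2/3) = 6.656 — close enough.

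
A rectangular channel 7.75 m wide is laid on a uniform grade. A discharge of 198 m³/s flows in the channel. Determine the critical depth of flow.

y_c = 4.05 m

For a rectangular channel, critical depth y_c = (q²/g)^(1/3) where q = Q/b = 198/7.75 = 25.55 m²/s.
So y_c = (25.55²/9.81)^(1/3) = 4.05 m.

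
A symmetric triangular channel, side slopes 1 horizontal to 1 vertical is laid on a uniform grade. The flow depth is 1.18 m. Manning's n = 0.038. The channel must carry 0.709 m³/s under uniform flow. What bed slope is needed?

For a triangular section with side slope z = 1: A = zy² = 1×1.18² = 1.392 m²; P = 2y√(1+z²) = 2×1.18×1.414 = 3.338 m.
Hydraulic radius R = A/P = 1.392/3.338 = 0.4172 m.
From Manning's equation, S = [nQ / (1 A R^(2/3))]² = [0.038 × 0.709 / (1 × 1.392 × 0.4172^(2/3))]² = 0.0012.

S = 0.0012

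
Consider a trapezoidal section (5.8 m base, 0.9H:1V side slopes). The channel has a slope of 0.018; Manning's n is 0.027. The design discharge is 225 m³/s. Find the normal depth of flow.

y_n = 3.29 m

Manning's equation rearranged: A R^(2/3) = nQ / (1·√S) = 0.027 × 225 / (√0.018) = 45.28.
Try y = 3.72 m: A R^(2/3) = 56.73 — high.
Try y = 2.28 m: A R^(2/3) = 23.46 — low.
Try y = 3.29 m: A R^(2/3) = 45.25 — matches.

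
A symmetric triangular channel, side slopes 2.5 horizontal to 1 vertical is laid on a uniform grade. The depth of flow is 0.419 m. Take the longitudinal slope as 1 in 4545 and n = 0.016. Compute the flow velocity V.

For a triangular section with side slope z = 2.5: A = zy² = 2.5×0.419² = 0.4389 m²; P = 2y√(1+z²) = 2×0.419×2.693 = 2.256 m.
Hydraulic radius R = A/P = 0.4389/2.256 = 0.1945 m.
From Manning's equation, V = (1/n) R^(2/3) S^(1/2) = (1/0.016) × 0.1945^(2/3) × 0.00022^(1/2) = 0.311 m/s.

V = 0.311 m/s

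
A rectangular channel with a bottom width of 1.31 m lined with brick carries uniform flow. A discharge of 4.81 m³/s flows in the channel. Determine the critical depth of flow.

For a rectangular channel, critical depth y_c = (q²/g)^(1/3) where q = Q/b = 4.81/1.31 = 3.672 m²/s.
So y_c = (3.672²/9.81)^(1/3) = 1.11 m.

y_c = 1.11 m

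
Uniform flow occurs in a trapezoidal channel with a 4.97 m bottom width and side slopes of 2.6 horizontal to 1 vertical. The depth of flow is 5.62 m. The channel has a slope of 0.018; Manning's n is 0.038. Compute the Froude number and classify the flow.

supercritical

With bottom width b = 4.97 m and side slope z = 2.6: A = (b + zy)y = (4.97 + 2.6×5.62)×5.62 = 110.1 m²; P = b + 2y√(1+z²) = 4.97 + 2×5.62×2.786 = 36.28 m.
Hydraulic radius R = A/P = 110.1/36.28 = 3.033 m.
V = (1/n) R^(2/3) √S = (1/0.038) × 3.033^(2/3) × √0.018 = 7.398 m/s. Hydraulic depth D_h = A/T = 110.1/34.19 = 3.218 m.
Froude number Fr = V/√(g·D_h) = 7.398/√(9.81×3.218) = 1.32, which is greater than 1, so the flow is supercritical.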